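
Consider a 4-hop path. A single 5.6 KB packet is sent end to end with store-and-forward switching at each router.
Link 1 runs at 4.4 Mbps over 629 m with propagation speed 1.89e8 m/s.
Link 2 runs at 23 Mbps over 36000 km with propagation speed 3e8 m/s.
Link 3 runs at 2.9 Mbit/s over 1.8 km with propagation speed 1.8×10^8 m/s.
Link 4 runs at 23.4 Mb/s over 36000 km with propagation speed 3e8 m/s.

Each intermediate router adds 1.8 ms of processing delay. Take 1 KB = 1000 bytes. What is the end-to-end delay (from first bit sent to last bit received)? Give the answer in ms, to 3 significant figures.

L = 44800 bits.
Transmission delays (L/R per hop): 10.1818, 1.94783, 15.4483, 1.91453 ms; sum = 29.4925 ms.
Propagation delays (d/s per hop): 0.00332804, 120, 0.01, 120 ms; sum = 240.013 ms.
Processing at 3 router(s): 3 × 1.8 ms = 5.4 ms.
End-to-end = 275 ms.

275 ms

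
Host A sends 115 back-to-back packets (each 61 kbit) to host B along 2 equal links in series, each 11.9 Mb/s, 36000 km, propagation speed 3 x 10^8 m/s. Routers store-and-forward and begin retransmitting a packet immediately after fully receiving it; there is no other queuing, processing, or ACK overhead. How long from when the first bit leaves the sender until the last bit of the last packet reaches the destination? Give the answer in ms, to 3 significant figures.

835 ms

Per-hop transmission t_tx = L/R = 61000/11900000 = 5.12605 ms.
Per-hop propagation t_prop = 36000000/300000000 = 120 ms.
Pipeline fill: first packet needs 2·t_tx to clear all hops; remaining 114 packets each add one t_tx.
Total = (2+115-1)·t_tx + 2·t_prop = 116·5.12605 + 2·120 = 835 ms.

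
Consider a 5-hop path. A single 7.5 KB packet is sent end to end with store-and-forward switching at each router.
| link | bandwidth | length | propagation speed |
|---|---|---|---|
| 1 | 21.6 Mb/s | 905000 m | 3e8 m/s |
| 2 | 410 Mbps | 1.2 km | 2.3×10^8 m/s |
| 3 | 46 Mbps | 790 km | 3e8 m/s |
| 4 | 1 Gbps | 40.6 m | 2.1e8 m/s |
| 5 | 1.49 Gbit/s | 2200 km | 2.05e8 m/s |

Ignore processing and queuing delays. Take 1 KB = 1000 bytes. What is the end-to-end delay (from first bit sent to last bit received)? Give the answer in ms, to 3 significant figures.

L = 60000 bits.
Transmission delays (L/R per hop): 2.77778, 0.146341, 1.30435, 0.06, 0.0402685 ms; sum = 4.32874 ms.
Propagation delays (d/s per hop): 3.01667, 0.00521739, 2.63333, 0.000193333, 10.7317 ms; sum = 16.3871 ms.
End-to-end = 20.7 ms.

20.7 ms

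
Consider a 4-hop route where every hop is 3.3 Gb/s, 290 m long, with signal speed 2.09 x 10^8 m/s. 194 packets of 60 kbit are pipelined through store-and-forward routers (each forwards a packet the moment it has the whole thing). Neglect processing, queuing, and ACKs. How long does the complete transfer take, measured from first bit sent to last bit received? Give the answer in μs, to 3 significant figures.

3590 μs

Per-hop transmission t_tx = L/R = 60000/3300000000 = 18.1818 μs.
Per-hop propagation t_prop = 290/209000000 = 1.38756 μs.
Pipeline fill: first packet needs 4·t_tx to clear all hops; remaining 193 packets each add one t_tx.
Total = (4+194-1)·t_tx + 4·t_prop = 197·18.1818 + 4·1.38756 = 3590 μs.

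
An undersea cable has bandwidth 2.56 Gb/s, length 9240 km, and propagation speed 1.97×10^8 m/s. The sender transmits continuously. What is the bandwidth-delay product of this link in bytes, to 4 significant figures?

15010000 bytes

Propagation delay = 9240000 / 197000000 = 0.0469036 s.
BDP = R × t_prop = 2560000000 × 0.0469036 = 120073000 bits.
In bytes: 120073000/8 = 15010000 bytes.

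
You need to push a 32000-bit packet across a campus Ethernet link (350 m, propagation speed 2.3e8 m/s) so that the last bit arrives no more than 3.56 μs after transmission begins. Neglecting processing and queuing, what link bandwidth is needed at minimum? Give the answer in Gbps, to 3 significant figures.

15.7 Gbps

Propagation delay = 350 / 2.3e+08 = 1.52174 μs.
Transmission budget = 3.56 − 1.52174 = 2.03826 μs.
R ≥ L / t_tx = 32000 bits / 2.03826e-06 s = 15.7 Gbps.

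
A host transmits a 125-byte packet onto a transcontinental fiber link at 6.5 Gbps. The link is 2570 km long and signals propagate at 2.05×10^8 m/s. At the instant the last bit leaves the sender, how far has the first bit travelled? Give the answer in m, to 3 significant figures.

31.5 m

t_tx = L/R = 1000/6500000000 = 1.53846e-07 s.
Distance = s × t_tx = 2.05e+08 × 1.53846e-07 = 31.5 m.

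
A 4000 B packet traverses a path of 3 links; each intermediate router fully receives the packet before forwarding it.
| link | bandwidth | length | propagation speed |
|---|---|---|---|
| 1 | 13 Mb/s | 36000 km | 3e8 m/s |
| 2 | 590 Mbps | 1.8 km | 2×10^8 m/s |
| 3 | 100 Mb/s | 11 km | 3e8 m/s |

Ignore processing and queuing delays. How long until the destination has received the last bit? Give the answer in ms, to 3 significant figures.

L = 4000 × 8 = 32000 bits.
Transmission delays (L/R per hop): 2.46154, 0.0542373, 0.32 ms; sum = 2.83578 ms.
Propagation delays (d/s per hop): 120, 0.009, 0.0366667 ms; sum = 120.046 ms.
End-to-end = 123 ms.

123 ms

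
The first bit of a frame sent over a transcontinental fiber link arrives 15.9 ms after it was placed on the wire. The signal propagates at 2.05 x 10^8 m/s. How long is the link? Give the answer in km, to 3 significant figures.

3260 km

d = s × t_prop = 2.05e+08 × 0.0159 = 3260 km.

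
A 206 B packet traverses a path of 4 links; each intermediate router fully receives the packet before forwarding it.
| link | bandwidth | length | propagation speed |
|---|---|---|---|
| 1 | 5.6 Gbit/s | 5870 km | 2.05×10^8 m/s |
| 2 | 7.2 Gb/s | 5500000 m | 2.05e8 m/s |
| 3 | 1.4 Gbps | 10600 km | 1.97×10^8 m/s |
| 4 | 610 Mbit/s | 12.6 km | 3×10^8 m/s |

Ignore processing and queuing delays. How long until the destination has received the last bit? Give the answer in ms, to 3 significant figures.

L = 206 × 8 = 1648 bits.
Transmission delays (L/R per hop): 0.000294286, 0.000228889, 0.00117714, 0.00270164 ms; sum = 0.00440196 ms.
Propagation delays (d/s per hop): 28.6341, 26.8293, 53.8071, 0.042 ms; sum = 109.313 ms.
End-to-end = 109 ms.

109 ms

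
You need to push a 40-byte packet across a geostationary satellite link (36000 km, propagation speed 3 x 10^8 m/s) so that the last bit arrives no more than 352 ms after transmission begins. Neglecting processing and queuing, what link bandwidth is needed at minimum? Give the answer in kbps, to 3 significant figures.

1.38 kbps

L = 320 bits.
Propagation delay = 36000000 / 300000000 = 120 ms.
Transmission budget = 352 − 120 = 232 ms.
R ≥ L / t_tx = 320 bits / 0.232 s = 1.38 kbps.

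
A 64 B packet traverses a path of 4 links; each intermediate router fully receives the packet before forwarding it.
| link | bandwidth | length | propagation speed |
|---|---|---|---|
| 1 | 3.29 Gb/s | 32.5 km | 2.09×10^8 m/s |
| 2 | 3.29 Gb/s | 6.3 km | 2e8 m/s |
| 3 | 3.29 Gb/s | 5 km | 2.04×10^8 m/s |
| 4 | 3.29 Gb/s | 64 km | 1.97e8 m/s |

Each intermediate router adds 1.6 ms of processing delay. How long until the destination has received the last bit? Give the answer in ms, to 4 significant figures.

5.337 ms

L = 64 × 8 = 512 bits.
Transmission delay per hop = L/R = 512/3290000000 = 0.000155623 ms; 4 hops → 0.000622492 ms.
Propagation delays (d/s per hop): 0.155502, 0.0315, 0.0245098, 0.324873 ms; sum = 0.536385 ms.
Processing at 3 router(s): 3 × 1.6 ms = 4.8 ms.
End-to-end = 5.337 ms.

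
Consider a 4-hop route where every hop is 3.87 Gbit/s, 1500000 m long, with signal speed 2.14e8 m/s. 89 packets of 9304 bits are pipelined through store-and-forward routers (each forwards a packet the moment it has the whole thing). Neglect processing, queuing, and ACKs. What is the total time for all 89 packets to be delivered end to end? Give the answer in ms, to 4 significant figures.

Per-hop transmission t_tx = L/R = 9304/3870000000 = 0.00240413 ms.
Per-hop propagation t_prop = 1500000/214000000 = 7.00935 ms.
Pipeline fill: first packet needs 4·t_tx to clear all hops; remaining 88 packets each add one t_tx.
Total = (4+89-1)·t_tx + 4·t_prop = 92·0.00240413 + 4·7.00935 = 28.26 ms.

28.26 ms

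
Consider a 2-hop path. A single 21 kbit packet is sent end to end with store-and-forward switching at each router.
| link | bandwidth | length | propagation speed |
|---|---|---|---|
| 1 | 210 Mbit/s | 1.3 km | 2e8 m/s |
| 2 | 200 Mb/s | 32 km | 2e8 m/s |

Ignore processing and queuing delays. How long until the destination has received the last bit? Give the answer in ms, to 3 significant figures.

0.372 ms

L = 21000 bits.
Transmission delays (L/R per hop): 0.1, 0.105 ms; sum = 0.205 ms.
Propagation delays (d/s per hop): 0.0065, 0.16 ms; sum = 0.1665 ms.
End-to-end = 0.372 ms.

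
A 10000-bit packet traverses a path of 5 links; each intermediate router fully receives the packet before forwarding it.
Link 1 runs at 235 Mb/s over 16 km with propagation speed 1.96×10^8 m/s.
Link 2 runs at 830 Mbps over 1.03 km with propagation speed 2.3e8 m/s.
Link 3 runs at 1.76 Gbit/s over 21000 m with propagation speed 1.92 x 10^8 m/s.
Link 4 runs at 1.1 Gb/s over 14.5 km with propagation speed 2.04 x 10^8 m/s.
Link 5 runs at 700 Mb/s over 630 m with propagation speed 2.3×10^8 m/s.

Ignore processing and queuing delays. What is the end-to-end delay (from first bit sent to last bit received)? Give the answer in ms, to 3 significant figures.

Transmission delays (L/R per hop): 0.0425532, 0.0120482, 0.00568182, 0.00909091, 0.0142857 ms; sum = 0.0836598 ms.
Propagation delays (d/s per hop): 0.0816327, 0.00447826, 0.109375, 0.0710784, 0.00273913 ms; sum = 0.269303 ms.
End-to-end = 0.353 ms.

0.353 ms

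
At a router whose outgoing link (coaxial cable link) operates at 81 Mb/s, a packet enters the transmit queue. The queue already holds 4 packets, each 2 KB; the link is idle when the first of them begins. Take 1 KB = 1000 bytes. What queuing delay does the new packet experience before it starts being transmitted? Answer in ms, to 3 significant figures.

Each queued packet: L/R = 16000/81000000 = 0.197531 ms.
4 queued → 0.790123 ms.
Queuing delay = 0.790 ms.

0.790 ms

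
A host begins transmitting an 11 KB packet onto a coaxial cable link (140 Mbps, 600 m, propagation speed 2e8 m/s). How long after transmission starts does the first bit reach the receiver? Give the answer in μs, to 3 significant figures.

First bit experiences only propagation delay: d/s = 600/200000000 = 3.00 μs.

3.00 μs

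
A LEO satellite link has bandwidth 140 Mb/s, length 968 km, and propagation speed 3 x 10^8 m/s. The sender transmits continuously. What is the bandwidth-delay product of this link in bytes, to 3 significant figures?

56500 bytes

Propagation delay = 968000 / 300000000 = 0.00322667 s.
BDP = R × t_prop = 140000000 × 0.00322667 = 451733 bits.
In bytes: 451733/8 = 56500 bytes.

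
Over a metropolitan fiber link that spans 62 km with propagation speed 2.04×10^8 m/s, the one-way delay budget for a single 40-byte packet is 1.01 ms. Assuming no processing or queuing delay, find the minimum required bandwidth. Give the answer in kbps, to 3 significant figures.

453 kbps

L = 320 bits.
Propagation delay = 62000 / 204000000 = 0.303922 ms.
Transmission budget = 1.01 − 0.303922 = 0.706078 ms.
R ≥ L / t_tx = 320 bits / 0.000706078 s = 453 kbps.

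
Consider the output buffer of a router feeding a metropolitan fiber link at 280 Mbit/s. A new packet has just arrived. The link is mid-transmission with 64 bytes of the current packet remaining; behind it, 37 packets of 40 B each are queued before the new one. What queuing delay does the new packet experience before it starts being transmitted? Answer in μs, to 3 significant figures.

44.1 μs

Each queued packet: L/R = 320/280000000 = 1.14286 μs.
37 queued → 42.2857 μs.
Plus remaining 512 bits of current packet: 1.82857 μs.
Queuing delay = 44.1 μs.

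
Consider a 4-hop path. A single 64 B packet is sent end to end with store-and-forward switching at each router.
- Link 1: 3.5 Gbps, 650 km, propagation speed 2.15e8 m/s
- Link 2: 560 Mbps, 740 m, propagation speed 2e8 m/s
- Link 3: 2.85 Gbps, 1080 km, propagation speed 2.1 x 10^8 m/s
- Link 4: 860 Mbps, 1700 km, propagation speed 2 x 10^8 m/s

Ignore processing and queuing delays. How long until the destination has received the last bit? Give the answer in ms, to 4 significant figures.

L = 64 × 8 = 512 bits.
Transmission delays (L/R per hop): 0.000146286, 0.000914286, 0.000179649, 0.000595349 ms; sum = 0.00183557 ms.
Propagation delays (d/s per hop): 3.02326, 0.0037, 5.14286, 8.5 ms; sum = 16.6698 ms.
End-to-end = 16.67 ms.

16.67 ms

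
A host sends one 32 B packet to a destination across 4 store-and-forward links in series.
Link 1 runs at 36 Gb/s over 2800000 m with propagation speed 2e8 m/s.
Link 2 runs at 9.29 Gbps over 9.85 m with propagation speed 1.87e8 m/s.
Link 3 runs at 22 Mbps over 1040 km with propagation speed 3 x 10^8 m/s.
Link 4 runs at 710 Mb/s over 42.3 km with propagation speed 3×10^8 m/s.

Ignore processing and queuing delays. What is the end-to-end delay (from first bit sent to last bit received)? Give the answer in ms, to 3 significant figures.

17.6 ms

L = 32 × 8 = 256 bits.
Transmission delays (L/R per hop): 7.11111e-06, 2.75565e-05, 0.0116364, 0.000360563 ms; sum = 0.0120316 ms.
Propagation delays (d/s per hop): 14, 5.26738e-05, 3.46667, 0.141 ms; sum = 17.6077 ms.
End-to-end = 17.6 ms.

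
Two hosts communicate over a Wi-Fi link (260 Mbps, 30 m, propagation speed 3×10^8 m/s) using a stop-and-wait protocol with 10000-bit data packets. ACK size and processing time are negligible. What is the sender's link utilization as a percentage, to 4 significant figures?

99.48 %

t_tx = L/R = 10000/260000000 = 3.84615e-05 s.
t_prop = 30/300000000 = 1e-07 s; RTT = 2e-07 s.
Cycle = t_tx + RTT = 3.86615e-05 s.
Utilization = t_tx / cycle = 3.84615e-05/3.86615e-05 = 99.48 %.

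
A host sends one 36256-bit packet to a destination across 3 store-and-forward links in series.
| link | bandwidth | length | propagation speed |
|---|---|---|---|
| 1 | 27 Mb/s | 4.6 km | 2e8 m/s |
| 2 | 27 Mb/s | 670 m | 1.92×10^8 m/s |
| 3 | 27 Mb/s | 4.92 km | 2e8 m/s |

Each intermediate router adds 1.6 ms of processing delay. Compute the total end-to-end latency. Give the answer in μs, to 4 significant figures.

Transmission delay per hop = L/R = 36256/27000000 = 1342.81 μs; 3 hops → 4028.44 μs.
Propagation delays (d/s per hop): 23, 3.48958, 24.6 μs; sum = 51.0896 μs.
Processing at 2 router(s): 2 × 1.6 ms = 3200 μs.
End-to-end = 7280 μs.

7280 μs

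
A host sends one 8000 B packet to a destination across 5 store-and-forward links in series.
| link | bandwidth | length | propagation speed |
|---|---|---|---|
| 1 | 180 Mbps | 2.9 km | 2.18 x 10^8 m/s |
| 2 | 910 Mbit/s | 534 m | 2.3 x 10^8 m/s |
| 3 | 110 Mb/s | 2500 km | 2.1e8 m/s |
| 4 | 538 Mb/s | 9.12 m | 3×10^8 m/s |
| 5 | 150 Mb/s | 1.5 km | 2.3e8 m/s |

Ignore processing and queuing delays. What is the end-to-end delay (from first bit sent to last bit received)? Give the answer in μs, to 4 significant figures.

13480 μs

L = 8000 × 8 = 64000 bits.
Transmission delays (L/R per hop): 355.556, 70.3297, 581.818, 118.959, 426.667 μs; sum = 1553.33 μs.
Propagation delays (d/s per hop): 13.3028, 2.32174, 11904.8, 0.0304, 6.52174 μs; sum = 11926.9 μs.
End-to-end = 13480 μs.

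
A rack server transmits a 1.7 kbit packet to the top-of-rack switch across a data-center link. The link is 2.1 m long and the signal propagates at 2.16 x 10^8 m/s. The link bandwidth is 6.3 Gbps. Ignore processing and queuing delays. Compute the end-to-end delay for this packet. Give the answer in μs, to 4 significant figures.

0.2796 μs

L = 1700 bits.
Transmission delay = L/R = 1700 / 6300000000 = 0.269841 μs.
Propagation delay = d/s = 2.1 m / 216000000 m/s = 0.00972222 μs.
Total = 0.2796 μs.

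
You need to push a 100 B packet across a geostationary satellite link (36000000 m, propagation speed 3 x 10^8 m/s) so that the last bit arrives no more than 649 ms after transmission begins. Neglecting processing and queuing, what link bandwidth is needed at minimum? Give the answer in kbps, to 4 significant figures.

1.512 kbps

L = 800 bits.
Propagation delay = 36000000 / 300000000 = 120 ms.
Transmission budget = 649 − 120 = 529 ms.
R ≥ L / t_tx = 800 bits / 0.529 s = 1.512 kbps.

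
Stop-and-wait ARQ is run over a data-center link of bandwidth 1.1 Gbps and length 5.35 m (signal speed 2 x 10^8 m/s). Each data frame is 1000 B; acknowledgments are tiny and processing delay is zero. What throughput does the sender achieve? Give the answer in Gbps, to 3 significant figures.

1.09 Gbps

t_tx = L/R = 8000/1100000000 = 7.27273e-06 s.
t_prop = 5.35/200000000 = 2.675e-08 s; RTT = 5.35e-08 s.
Cycle = t_tx + RTT = 7.32623e-06 s.
Throughput = L / cycle = 8000 / 7.32623e-06 = 1.09 Gbps.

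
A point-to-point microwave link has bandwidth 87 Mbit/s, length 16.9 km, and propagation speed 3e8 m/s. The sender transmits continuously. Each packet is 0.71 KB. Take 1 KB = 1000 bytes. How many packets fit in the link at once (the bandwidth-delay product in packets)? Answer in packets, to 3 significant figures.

0.863 packets

Propagation delay = 16900 / 300000000 = 5.63333e-05 s.
BDP = R × t_prop = 87000000 × 5.63333e-05 = 4901 bits.
In packets of 5680 bits: 0.863 packets.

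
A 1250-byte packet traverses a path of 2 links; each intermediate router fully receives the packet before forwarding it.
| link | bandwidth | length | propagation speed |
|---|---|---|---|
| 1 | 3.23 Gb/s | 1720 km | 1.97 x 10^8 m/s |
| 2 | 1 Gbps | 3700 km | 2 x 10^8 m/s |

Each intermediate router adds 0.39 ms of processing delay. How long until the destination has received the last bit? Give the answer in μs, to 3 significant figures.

27600 μs

L = 1250 × 8 = 10000 bits.
Transmission delays (L/R per hop): 3.09598, 10 μs; sum = 13.096 μs.
Propagation delays (d/s per hop): 8730.96, 18500 μs; sum = 27231 μs.
Processing at 1 router(s): 1 × 0.39 ms = 390 μs.
End-to-end = 27600 μs.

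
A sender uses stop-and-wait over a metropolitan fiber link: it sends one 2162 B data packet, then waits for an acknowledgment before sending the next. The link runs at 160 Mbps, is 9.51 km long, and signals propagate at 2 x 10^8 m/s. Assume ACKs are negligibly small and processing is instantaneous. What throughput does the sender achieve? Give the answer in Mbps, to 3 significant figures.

85.1 Mbps

t_tx = L/R = 17296/160000000 = 0.0001081 s.
t_prop = 9510/200000000 = 4.755e-05 s; RTT = 9.51e-05 s.
Cycle = t_tx + RTT = 0.0002032 s.
Throughput = L / cycle = 17296 / 0.0002032 = 85.1 Mbps.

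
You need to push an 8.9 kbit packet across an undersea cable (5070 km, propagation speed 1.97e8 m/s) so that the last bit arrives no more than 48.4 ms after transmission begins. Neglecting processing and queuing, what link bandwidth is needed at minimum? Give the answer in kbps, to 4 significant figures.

Propagation delay = 5070000 / 197000000 = 25.736 ms.
Transmission budget = 48.4 − 25.736 = 22.664 ms.
R ≥ L / t_tx = 8900 bits / 0.022664 s = 392.7 kbps.

392.7 kbps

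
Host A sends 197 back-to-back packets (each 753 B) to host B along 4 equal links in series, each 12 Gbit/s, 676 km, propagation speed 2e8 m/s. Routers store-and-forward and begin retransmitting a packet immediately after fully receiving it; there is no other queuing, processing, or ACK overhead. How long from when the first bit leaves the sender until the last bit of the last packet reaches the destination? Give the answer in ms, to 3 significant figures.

Per-hop transmission t_tx = L/R = 6024/12000000000 = 0.000502 ms.
Per-hop propagation t_prop = 676000/200000000 = 3.38 ms.
Pipeline fill: first packet needs 4·t_tx to clear all hops; remaining 196 packets each add one t_tx.
Total = (4+197-1)·t_tx + 4·t_prop = 200·0.000502 + 4·3.38 = 13.6 ms.

13.6 ms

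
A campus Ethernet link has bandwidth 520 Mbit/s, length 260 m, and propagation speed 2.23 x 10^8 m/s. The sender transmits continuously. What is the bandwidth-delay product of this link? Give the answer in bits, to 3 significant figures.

606 bits

Propagation delay = 260 / 223000000 = 1.16592e-06 s.
BDP = R × t_prop = 520000000 × 1.16592e-06 = 606.278 bits.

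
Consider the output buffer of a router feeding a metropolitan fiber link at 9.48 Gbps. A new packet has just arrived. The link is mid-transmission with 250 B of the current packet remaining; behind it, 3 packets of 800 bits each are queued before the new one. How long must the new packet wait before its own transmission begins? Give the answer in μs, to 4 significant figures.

0.4641 μs

Each queued packet: L/R = 800/9480000000 = 0.0843882 μs.
3 queued → 0.253165 μs.
Plus remaining 2000 bits of current packet: 0.21097 μs.
Queuing delay = 0.4641 μs.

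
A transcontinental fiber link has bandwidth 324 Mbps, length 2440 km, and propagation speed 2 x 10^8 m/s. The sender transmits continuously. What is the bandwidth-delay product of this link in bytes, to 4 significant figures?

Propagation delay = 2440000 / 200000000 = 0.0122 s.
BDP = R × t_prop = 324000000 × 0.0122 = 3952800 bits.
In bytes: 3952800/8 = 494100 bytes.

494100 bytes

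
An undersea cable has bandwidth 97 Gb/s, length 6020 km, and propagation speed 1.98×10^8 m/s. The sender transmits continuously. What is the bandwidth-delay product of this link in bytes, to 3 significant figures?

369000000 bytes

Propagation delay = 6020000 / 198000000 = 0.030404 s.
BDP = R × t_prop = 97000000000 × 0.030404 = 2949190000 bits.
In bytes: 2949190000/8 = 369000000 bytes.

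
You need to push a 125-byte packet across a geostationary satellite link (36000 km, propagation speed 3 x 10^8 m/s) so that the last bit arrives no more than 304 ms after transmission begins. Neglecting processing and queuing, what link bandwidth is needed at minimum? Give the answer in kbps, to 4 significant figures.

5.435 kbps

L = 1000 bits.
Propagation delay = 36000000 / 300000000 = 120 ms.
Transmission budget = 304 − 120 = 184 ms.
R ≥ L / t_tx = 1000 bits / 0.184 s = 5.435 kbps.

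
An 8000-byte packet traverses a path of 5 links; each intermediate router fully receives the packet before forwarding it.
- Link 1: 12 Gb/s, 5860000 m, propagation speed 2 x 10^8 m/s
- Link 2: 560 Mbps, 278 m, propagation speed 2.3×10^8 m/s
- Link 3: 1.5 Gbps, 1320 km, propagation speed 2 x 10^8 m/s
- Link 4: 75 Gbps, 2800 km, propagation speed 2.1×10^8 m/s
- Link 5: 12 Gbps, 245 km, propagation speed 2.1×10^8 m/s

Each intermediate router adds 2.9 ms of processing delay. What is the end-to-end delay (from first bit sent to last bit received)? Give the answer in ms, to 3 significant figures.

L = 8000 × 8 = 64000 bits.
Transmission delays (L/R per hop): 0.00533333, 0.114286, 0.0426667, 0.000853333, 0.00533333 ms; sum = 0.168472 ms.
Propagation delays (d/s per hop): 29.3, 0.0012087, 6.6, 13.3333, 1.16667 ms; sum = 50.4012 ms.
Processing at 4 router(s): 4 × 2.9 ms = 11.6 ms.
End-to-end = 62.2 ms.

62.2 ms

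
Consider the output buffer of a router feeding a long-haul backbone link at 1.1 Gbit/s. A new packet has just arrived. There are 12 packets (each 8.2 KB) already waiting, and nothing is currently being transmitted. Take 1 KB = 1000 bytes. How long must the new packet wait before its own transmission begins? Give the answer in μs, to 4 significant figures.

Each queued packet: L/R = 65600/1100000000 = 59.6364 μs.
12 queued → 715.636 μs.
Queuing delay = 715.6 μs.

715.6 μs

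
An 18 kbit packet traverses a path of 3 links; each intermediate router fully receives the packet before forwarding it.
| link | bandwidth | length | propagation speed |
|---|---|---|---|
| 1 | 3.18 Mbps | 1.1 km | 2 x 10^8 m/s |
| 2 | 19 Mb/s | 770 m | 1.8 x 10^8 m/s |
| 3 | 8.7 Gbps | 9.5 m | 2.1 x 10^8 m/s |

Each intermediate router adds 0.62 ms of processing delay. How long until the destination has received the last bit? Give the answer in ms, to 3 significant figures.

L = 18000 bits.
Transmission delays (L/R per hop): 5.66038, 0.947368, 0.00206897 ms; sum = 6.60981 ms.
Propagation delays (d/s per hop): 0.0055, 0.00427778, 4.52381e-05 ms; sum = 0.00982302 ms.
Processing at 2 router(s): 2 × 0.62 ms = 1.24 ms.
End-to-end = 7.86 ms.

7.86 ms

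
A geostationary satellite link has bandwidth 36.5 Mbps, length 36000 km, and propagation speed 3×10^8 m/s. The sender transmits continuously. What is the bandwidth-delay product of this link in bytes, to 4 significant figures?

547500 bytes

Propagation delay = 36000000 / 300000000 = 0.12 s.
BDP = R × t_prop = 36500000 × 0.12 = 4380000 bits.
In bytes: 4380000/8 = 547500 bytes.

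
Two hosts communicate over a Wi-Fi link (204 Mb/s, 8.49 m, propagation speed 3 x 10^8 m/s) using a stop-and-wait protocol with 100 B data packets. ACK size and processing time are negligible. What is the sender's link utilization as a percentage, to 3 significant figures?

98.6 %

t_tx = L/R = 800/204000000 = 3.92157e-06 s.
t_prop = 8.49/300000000 = 2.83e-08 s; RTT = 5.66e-08 s.
Cycle = t_tx + RTT = 3.97817e-06 s.
Utilization = t_tx / cycle = 3.92157e-06/3.97817e-06 = 98.6 %.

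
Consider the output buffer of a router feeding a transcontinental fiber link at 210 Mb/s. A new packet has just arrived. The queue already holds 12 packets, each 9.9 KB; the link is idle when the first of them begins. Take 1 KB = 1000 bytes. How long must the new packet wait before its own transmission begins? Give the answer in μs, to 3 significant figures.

4530 μs

Each queued packet: L/R = 79200/210000000 = 377.143 μs.
12 queued → 4525.71 μs.
Queuing delay = 4530 μs.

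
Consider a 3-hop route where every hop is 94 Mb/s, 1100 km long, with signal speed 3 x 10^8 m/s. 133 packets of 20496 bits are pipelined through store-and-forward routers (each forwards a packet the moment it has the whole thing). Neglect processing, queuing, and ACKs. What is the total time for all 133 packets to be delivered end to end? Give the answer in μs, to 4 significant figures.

Per-hop transmission t_tx = L/R = 20496/94000000 = 218.043 μs.
Per-hop propagation t_prop = 1100000/300000000 = 3666.67 μs.
Pipeline fill: first packet needs 3·t_tx to clear all hops; remaining 132 packets each add one t_tx.
Total = (3+133-1)·t_tx + 3·t_prop = 135·218.043 + 3·3666.67 = 40440 μs.

40440 μs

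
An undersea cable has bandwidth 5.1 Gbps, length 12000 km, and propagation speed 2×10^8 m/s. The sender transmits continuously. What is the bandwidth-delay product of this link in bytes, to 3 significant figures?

Propagation delay = 12000000 / 200000000 = 0.06 s.
BDP = R × t_prop = 5100000000 × 0.06 = 306000000 bits.
In bytes: 306000000/8 = 38300000 bytes.

38300000 bytes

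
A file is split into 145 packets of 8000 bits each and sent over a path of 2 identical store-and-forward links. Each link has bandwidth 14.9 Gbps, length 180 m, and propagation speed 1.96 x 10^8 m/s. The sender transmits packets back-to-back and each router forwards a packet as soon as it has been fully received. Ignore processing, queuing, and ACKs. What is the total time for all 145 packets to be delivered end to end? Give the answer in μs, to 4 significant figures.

80.23 μs

Per-hop transmission t_tx = L/R = 8000/14900000000 = 0.536913 μs.
Per-hop propagation t_prop = 180/196000000 = 0.918367 μs.
Pipeline fill: first packet needs 2·t_tx to clear all hops; remaining 144 packets each add one t_tx.
Total = (2+145-1)·t_tx + 2·t_prop = 146·0.536913 + 2·0.918367 = 80.23 μs.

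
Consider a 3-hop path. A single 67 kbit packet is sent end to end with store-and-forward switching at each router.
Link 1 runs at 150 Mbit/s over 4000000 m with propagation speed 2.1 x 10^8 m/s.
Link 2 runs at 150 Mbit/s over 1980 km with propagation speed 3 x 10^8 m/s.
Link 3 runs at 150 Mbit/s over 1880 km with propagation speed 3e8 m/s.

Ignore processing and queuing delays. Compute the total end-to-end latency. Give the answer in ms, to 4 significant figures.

L = 67000 bits.
Transmission delay per hop = L/R = 67000/150000000 = 0.446667 ms; 3 hops → 1.34 ms.
Propagation delays (d/s per hop): 19.0476, 6.6, 6.26667 ms; sum = 31.9143 ms.
End-to-end = 33.25 ms.

33.25 ms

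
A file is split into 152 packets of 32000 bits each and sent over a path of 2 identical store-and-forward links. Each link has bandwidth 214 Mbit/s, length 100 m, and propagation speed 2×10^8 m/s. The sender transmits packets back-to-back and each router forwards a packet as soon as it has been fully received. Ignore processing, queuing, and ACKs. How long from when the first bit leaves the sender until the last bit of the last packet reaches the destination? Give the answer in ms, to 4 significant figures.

Per-hop transmission t_tx = L/R = 32000/214000000 = 0.149533 ms.
Per-hop propagation t_prop = 100/200000000 = 0.0005 ms.
Pipeline fill: first packet needs 2·t_tx to clear all hops; remaining 151 packets each add one t_tx.
Total = (2+152-1)·t_tx + 2·t_prop = 153·0.149533 + 2·0.0005 = 22.88 ms.

22.88 ms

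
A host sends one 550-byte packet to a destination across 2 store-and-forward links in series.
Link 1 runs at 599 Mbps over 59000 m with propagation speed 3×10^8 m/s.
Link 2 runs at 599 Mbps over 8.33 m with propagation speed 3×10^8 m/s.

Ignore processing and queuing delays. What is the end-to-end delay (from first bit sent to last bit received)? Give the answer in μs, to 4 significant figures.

L = 550 × 8 = 4400 bits.
Transmission delay per hop = L/R = 4400/599000000 = 7.34558 μs; 2 hops → 14.6912 μs.
Propagation delays (d/s per hop): 196.667, 0.0277667 μs; sum = 196.694 μs.
End-to-end = 211.4 μs.

211.4 μs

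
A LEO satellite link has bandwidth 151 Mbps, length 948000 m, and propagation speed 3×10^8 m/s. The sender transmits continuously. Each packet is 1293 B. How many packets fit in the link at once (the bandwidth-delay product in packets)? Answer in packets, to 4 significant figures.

Propagation delay = 948000 / 300000000 = 0.00316 s.
BDP = R × t_prop = 151000000 × 0.00316 = 477160 bits.
In packets of 10344 bits: 46.13 packets.

46.13 packets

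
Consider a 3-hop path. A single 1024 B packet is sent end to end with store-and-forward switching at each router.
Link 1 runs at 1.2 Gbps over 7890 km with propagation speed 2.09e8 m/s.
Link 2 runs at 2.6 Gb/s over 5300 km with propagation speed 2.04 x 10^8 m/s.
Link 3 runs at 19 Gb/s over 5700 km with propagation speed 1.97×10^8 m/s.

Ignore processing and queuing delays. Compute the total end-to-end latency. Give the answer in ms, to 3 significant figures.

L = 1024 × 8 = 8192 bits.
Transmission delays (L/R per hop): 0.00682667, 0.00315077, 0.000431158 ms; sum = 0.0104086 ms.
Propagation delays (d/s per hop): 37.7512, 25.9804, 28.934 ms; sum = 92.6656 ms.
End-to-end = 92.7 ms.

92.7 ms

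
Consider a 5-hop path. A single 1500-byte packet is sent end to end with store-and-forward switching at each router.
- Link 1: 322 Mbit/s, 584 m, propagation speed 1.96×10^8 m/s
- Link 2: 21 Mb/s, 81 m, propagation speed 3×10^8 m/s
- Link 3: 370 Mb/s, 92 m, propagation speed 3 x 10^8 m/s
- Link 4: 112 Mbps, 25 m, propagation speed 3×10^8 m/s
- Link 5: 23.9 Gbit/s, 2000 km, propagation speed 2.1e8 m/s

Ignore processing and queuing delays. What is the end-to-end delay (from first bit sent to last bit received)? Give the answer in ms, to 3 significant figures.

10.3 ms

L = 1500 × 8 = 12000 bits.
Transmission delays (L/R per hop): 0.0372671, 0.571429, 0.0324324, 0.107143, 0.000502092 ms; sum = 0.748773 ms.
Propagation delays (d/s per hop): 0.00297959, 0.00027, 0.000306667, 8.33333e-05, 9.52381 ms; sum = 9.52745 ms.
End-to-end = 10.3 ms.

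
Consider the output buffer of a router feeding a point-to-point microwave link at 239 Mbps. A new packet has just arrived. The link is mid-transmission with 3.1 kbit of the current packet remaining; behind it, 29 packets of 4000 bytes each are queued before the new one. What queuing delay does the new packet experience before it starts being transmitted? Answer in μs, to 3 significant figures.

3900 μs

Each queued packet: L/R = 32000/239000000 = 133.891 μs.
29 queued → 3882.85 μs.
Plus remaining 3100 bits of current packet: 12.9707 μs.
Queuing delay = 3900 μs.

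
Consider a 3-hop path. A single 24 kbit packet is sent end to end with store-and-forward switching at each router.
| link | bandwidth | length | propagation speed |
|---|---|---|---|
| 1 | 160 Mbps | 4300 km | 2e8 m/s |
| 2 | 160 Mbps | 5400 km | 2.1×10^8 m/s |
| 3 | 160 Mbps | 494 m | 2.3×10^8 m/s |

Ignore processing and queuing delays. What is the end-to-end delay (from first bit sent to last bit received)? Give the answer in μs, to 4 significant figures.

47670 μs

L = 24000 bits.
Transmission delay per hop = L/R = 24000/160000000 = 150 μs; 3 hops → 450 μs.
Propagation delays (d/s per hop): 21500, 25714.3, 2.14783 μs; sum = 47216.4 μs.
End-to-end = 47670 μs.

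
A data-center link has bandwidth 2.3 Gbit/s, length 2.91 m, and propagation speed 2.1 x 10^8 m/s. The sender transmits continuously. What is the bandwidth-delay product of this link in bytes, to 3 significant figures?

3.98 bytes

Propagation delay = 2.91 / 210000000 = 1.38571e-08 s.
BDP = R × t_prop = 2300000000 × 1.38571e-08 = 31.8714 bits.
In bytes: 31.8714/8 = 3.98 bytes.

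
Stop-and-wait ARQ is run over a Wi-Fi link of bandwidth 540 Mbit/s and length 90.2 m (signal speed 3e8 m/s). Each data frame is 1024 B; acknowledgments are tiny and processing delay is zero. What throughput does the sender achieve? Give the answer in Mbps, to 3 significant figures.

519 Mbps

t_tx = L/R = 8192/540000000 = 1.51704e-05 s.
t_prop = 90.2/300000000 = 3.00667e-07 s; RTT = 6.01333e-07 s.
Cycle = t_tx + RTT = 1.57717e-05 s.
Throughput = L / cycle = 8192 / 1.57717e-05 = 519 Mbps.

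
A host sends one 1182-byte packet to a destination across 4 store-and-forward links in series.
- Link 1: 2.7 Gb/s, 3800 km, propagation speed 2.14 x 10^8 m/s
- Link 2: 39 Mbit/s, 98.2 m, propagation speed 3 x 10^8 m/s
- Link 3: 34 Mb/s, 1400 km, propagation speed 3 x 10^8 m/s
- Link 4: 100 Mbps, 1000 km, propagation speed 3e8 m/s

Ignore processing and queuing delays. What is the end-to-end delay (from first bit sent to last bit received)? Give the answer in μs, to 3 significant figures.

L = 1182 × 8 = 9456 bits.
Transmission delays (L/R per hop): 3.50222, 242.462, 278.118, 94.56 μs; sum = 618.641 μs.
Propagation delays (d/s per hop): 17757, 0.327333, 4666.67, 3333.33 μs; sum = 25757.3 μs.
End-to-end = 26400 μs.

26400 μs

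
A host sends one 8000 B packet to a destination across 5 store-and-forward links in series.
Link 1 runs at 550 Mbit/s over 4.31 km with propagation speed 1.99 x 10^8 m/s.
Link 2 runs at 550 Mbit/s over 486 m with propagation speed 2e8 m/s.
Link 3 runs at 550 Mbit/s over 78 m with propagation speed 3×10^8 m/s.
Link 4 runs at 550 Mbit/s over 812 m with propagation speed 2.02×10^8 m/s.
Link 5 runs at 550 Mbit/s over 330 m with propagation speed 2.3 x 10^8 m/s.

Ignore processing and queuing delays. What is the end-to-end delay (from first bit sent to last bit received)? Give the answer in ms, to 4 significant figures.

L = 8000 × 8 = 64000 bits.
Transmission delay per hop = L/R = 64000/550000000 = 0.116364 ms; 5 hops → 0.581818 ms.
Propagation delays (d/s per hop): 0.0216583, 0.00243, 0.00026, 0.0040198, 0.00143478 ms; sum = 0.0298029 ms.
End-to-end = 0.6116 ms.

0.6116 ms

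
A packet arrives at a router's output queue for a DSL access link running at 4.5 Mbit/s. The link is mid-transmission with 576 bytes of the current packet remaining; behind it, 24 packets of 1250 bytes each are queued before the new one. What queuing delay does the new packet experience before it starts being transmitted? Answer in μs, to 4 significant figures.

Each queued packet: L/R = 10000/4500000 = 2222.22 μs.
24 queued → 53333.3 μs.
Plus remaining 4608 bits of current packet: 1024 μs.
Queuing delay = 54360 μs.

54360 μs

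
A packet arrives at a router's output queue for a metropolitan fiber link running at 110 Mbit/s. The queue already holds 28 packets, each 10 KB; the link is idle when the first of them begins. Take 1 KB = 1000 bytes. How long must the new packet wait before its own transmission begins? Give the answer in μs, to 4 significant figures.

20360 μs

Each queued packet: L/R = 80000/110000000 = 727.273 μs.
28 queued → 20363.6 μs.
Queuing delay = 20360 μs.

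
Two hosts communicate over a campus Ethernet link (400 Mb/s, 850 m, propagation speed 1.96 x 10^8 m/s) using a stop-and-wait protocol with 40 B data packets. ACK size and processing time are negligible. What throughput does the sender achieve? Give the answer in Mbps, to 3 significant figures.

t_tx = L/R = 320/400000000 = 8e-07 s.
t_prop = 850/196000000 = 4.33673e-06 s; RTT = 8.67347e-06 s.
Cycle = t_tx + RTT = 9.47347e-06 s.
Throughput = L / cycle = 320 / 9.47347e-06 = 33.8 Mbps.

33.8 Mbps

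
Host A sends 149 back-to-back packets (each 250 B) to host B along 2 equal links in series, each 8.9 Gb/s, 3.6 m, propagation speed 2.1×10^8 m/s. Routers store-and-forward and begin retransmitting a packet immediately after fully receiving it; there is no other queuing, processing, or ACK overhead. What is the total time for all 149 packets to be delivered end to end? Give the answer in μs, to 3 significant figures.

33.7 μs

Per-hop transmission t_tx = L/R = 2000/8900000000 = 0.224719 μs.
Per-hop propagation t_prop = 3.6/210000000 = 0.0171429 μs.
Pipeline fill: first packet needs 2·t_tx to clear all hops; remaining 148 packets each add one t_tx.
Total = (2+149-1)·t_tx + 2·t_prop = 150·0.224719 + 2·0.0171429 = 33.7 μs.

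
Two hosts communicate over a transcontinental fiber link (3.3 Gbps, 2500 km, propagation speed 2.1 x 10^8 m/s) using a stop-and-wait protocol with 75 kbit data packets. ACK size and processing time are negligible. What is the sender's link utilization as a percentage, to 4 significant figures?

t_tx = L/R = 75000/3300000000 = 2.27273e-05 s.
t_prop = 2500000/210000000 = 0.0119048 s; RTT = 0.0238095 s.
Cycle = t_tx + RTT = 0.0238323 s.
Utilization = t_tx / cycle = 2.27273e-05/0.0238323 = 0.09536 %.

0.09536 %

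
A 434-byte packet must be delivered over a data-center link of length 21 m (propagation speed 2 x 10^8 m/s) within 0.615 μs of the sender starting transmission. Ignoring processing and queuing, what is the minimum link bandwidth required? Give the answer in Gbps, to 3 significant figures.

6.81 Gbps

L = 3472 bits.
Propagation delay = 21 / 200000000 = 0.105 μs.
Transmission budget = 0.615 − 0.105 = 0.51 μs.
R ≥ L / t_tx = 3472 bits / 5.1e-07 s = 6.81 Gbps.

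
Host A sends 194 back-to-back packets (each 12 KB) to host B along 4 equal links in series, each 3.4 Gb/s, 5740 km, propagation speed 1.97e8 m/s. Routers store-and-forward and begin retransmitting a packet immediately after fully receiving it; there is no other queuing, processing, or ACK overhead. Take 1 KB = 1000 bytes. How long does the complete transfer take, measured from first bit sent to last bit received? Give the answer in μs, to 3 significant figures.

122000 μs

Per-hop transmission t_tx = L/R = 96000/3400000000 = 28.2353 μs.
Per-hop propagation t_prop = 5740000/197000000 = 29137.1 μs.
Pipeline fill: first packet needs 4·t_tx to clear all hops; remaining 193 packets each add one t_tx.
Total = (4+194-1)·t_tx + 4·t_prop = 197·28.2353 + 4·29137.1 = 122000 μs.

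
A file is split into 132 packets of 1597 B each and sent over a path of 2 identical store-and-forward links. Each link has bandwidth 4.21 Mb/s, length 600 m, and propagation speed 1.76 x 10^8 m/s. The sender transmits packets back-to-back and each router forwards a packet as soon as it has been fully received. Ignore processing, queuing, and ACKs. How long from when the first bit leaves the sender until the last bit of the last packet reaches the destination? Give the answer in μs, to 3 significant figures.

404000 μs

Per-hop transmission t_tx = L/R = 12776/4210000 = 3034.68 μs.
Per-hop propagation t_prop = 600/176000000 = 3.40909 μs.
Pipeline fill: first packet needs 2·t_tx to clear all hops; remaining 131 packets each add one t_tx.
Total = (2+132-1)·t_tx + 2·t_prop = 133·3034.68 + 2·3.40909 = 404000 μs.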